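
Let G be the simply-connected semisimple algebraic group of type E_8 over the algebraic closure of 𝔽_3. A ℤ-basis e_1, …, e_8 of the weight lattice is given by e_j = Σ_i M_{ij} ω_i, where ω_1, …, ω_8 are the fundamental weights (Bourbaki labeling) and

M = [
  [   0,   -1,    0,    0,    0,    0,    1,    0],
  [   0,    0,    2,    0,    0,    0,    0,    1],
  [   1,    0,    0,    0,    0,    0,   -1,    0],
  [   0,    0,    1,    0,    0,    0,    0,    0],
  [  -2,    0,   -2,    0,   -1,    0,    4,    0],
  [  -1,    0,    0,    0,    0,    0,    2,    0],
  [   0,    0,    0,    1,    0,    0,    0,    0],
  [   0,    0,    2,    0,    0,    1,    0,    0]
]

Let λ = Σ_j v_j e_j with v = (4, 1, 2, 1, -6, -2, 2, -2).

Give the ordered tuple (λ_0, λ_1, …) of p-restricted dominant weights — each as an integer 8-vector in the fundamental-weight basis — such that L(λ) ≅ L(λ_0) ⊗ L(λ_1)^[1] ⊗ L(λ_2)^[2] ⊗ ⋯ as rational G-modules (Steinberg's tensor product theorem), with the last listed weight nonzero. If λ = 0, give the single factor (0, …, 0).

Converting to the ω-basis (c_i = row i of M dotted with v = (4, 1, 2, 1, -6, -2, 2, -2)):
  c_1 = 0·4 + (-1)·(1) + 0·2 + 0·1 + (0)·(-6) + (0)·(-2) + 1·2 + (0)·(-2) = 1
  c_2 = 0·4 + 0·1 + 2·2 + 0·1 + (0)·(-6) + (0)·(-2) + 0·2 + (1)·(-2) = 2
  c_3 = 1·4 + 0·1 + 0·2 + 0·1 + (0)·(-6) + (0)·(-2) + (-1)·(2) + (0)·(-2) = 2
  c_4 = 0·4 + 0·1 + 1·2 + 0·1 + (0)·(-6) + (0)·(-2) + 0·2 + (0)·(-2) = 2
  c_5 = (-2)·(4) + 0·1 + (-2)·(2) + 0·1 + (-1)·(-6) + (0)·(-2) + 4·2 + (0)·(-2) = 2
  c_6 = (-1)·(4) + 0·1 + 0·2 + 0·1 + (0)·(-6) + (0)·(-2) + 2·2 + (0)·(-2) = 0
  c_7 = 0·4 + 0·1 + 0·2 + 1·1 + (0)·(-6) + (0)·(-2) + 0·2 + (0)·(-2) = 1
  c_8 = 0·4 + 0·1 + 2·2 + 0·1 + (0)·(-6) + (1)·(-2) + 0·2 + (0)·(-2) = 2
Writing each c_i in base p = 3:
  c_1 = 1 = 1·3^0
  c_2 = 2 = 2·3^0
  c_3 = 2 = 2·3^0
  c_4 = 2 = 2·3^0
  c_5 = 2 = 2·3^0
  c_6 = 0
  c_7 = 1 = 1·3^0
  c_8 = 2 = 2·3^0
p-restricted factor λ_0 = (1, 2, 2, 2, 2, 0, 1, 2)

((1, 2, 2, 2, 2, 0, 1, 2),)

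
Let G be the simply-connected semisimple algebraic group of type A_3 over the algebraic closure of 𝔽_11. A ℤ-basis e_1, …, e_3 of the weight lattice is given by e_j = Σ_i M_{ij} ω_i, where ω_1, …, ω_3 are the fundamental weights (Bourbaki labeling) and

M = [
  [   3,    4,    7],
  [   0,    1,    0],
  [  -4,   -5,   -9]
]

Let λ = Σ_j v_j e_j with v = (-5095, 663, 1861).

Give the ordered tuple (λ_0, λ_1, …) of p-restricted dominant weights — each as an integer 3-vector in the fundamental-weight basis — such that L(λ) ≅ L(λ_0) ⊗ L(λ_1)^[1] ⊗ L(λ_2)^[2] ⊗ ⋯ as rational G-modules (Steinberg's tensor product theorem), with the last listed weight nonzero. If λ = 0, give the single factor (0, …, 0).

((9, 3, 8), (2, 5, 6), (3, 5, 2))

Change of basis e → ω: c = M·v where v = (-5095, 663, 1861):
  c_1 = 3*-5095 + 4*663 + 7*1861 = 394
  c_2 = 0*-5095 + 1*663 + 0*1861 = 663
  c_3 = -4*-5095 + -5*663 + -9*1861 = 316
Writing each c_i in base p = 11:
  c_1 = 394 = 9·11^0 + 2·11^1 + 3·11^2
  c_2 = 663 = 3·11^0 + 5·11^1 + 5·11^2
  c_3 = 316 = 8·11^0 + 6·11^1 + 2·11^2
λ_0 = (9, 3, 8)
λ_1 = (2, 5, 6)
λ_2 = (3, 5, 2)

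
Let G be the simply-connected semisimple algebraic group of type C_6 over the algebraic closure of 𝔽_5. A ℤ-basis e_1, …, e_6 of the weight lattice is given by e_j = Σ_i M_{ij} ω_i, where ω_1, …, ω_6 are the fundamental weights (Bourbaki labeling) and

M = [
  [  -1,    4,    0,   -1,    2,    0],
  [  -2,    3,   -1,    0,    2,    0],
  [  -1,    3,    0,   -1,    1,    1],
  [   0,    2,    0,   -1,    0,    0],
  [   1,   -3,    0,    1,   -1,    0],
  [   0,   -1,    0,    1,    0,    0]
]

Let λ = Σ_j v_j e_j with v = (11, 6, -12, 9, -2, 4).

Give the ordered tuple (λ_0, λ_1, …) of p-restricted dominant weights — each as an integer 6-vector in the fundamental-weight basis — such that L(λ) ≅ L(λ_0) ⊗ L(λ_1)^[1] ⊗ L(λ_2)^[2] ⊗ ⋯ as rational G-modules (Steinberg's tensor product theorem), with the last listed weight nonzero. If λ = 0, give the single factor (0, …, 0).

((0, 4, 0, 3, 4, 3),)

Change of basis e → ω: c = M·v where v = (11, 6, -12, 9, -2, 4):
  c_1 = -1*11 + 4*6 + 0*-12 + -1*9 + 2*-2 + 0*4 = 0
  c_2 = -2*11 + 3*6 + -1*-12 + 0*9 + 2*-2 + 0*4 = 4
  c_3 = -1*11 + 3*6 + 0*-12 + -1*9 + 1*-2 + 1*4 = 0
  c_4 = 0*11 + 2*6 + 0*-12 + -1*9 + 0*-2 + 0*4 = 3
  c_5 = 1*11 + -3*6 + 0*-12 + 1*9 + -1*-2 + 0*4 = 4
  c_6 = 0*11 + -1*6 + 0*-12 + 1*9 + 0*-2 + 0*4 = 3
p = 5; digits c_i = Σ_j d_{ij}·5^j, 0 ≤ d_{ij} < 5:
  c_1 = 0
  c_2 = 4 = 4·5^0
  c_3 = 0
  c_4 = 3 = 3·5^0
  c_5 = 4 = 4·5^0
  c_6 = 3 = 3·5^0
Factor λ_0 = (0, 4, 0, 3, 4, 3)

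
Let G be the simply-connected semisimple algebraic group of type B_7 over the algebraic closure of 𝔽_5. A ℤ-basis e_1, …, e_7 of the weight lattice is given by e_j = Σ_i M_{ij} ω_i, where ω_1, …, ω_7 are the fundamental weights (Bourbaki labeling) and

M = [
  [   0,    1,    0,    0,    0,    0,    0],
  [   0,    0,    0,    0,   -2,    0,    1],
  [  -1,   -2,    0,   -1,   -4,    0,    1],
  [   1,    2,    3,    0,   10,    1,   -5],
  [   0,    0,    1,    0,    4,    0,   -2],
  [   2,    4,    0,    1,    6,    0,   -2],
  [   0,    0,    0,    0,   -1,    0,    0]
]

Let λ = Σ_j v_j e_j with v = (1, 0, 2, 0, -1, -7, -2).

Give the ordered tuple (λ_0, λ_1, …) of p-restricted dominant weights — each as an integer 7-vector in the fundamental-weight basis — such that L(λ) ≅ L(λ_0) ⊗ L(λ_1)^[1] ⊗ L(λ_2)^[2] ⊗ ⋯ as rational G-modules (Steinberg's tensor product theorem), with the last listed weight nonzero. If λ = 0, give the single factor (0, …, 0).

ω-coordinates c = M·v, v = (1, 0, 2, 0, -1, -7, -2):
  c_1 = (0)·(1) + (1)·(0) + (0)·(2) + (0)·(0) + (0)·(-1) + (0)·(-7) + (0)·(-2) = 0
  c_2 = (0)·(1) + (0)·(0) + (0)·(2) + (0)·(0) + (-2)·(-1) + (0)·(-7) + (1)·(-2) = 0
  c_3 = (-1)·(1) + (-2)·(0) + (0)·(2) + (-1)·(0) + (-4)·(-1) + (0)·(-7) + (1)·(-2) = 1
  c_4 = (1)·(1) + (2)·(0) + (3)·(2) + (0)·(0) + (10)·(-1) + (1)·(-7) + (-5)·(-2) = 0
  c_5 = (0)·(1) + (0)·(0) + (1)·(2) + (0)·(0) + (4)·(-1) + (0)·(-7) + (-2)·(-2) = 2
  c_6 = (2)·(1) + (4)·(0) + (0)·(2) + (1)·(0) + (6)·(-1) + (0)·(-7) + (-2)·(-2) = 0
  c_7 = (0)·(1) + (0)·(0) + (0)·(2) + (0)·(0) + (-1)·(-1) + (0)·(-7) + (0)·(-2) = 1
p = 5; digits c_i = Σ_j d_{ij}·5^j, 0 ≤ d_{ij} < 5:
  c_1 = 0
  c_2 = 0
  c_3 = 1 = 1·5^0
  c_4 = 0
  c_5 = 2 = 2·5^0
  c_6 = 0
  c_7 = 1 = 1·5^0
Factor λ_0 = (0, 0, 1, 0, 2, 0, 1)

((0, 0, 1, 0, 2, 0, 1),)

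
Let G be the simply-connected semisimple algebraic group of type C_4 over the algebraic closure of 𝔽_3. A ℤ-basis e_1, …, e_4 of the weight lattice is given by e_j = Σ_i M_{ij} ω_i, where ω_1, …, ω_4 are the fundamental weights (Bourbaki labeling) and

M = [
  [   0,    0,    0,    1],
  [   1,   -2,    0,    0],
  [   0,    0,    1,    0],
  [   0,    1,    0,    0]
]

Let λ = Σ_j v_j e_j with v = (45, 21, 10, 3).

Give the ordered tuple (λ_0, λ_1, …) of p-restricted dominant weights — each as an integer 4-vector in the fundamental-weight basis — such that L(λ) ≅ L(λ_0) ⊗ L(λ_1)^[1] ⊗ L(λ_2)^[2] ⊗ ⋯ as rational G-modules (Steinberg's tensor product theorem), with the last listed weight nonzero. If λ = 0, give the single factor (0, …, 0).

((0, 0, 1, 0), (1, 1, 0, 1), (0, 0, 1, 2))

Change of basis e → ω: c = M·v where v = (45, 21, 10, 3):
  c_1 = (0)·(45) + (0)·(21) + (0)·(10) + (1)·(3) = 3
  c_2 = (1)·(45) + (-2)·(21) + (0)·(10) + (0)·(3) = 3
  c_3 = (0)·(45) + (0)·(21) + (1)·(10) + (0)·(3) = 10
  c_4 = (0)·(45) + (1)·(21) + (0)·(10) + (0)·(3) = 21
Base-3 expansion of each c_i:
  c_1 = 3 = 0·3^0 + 1·3^1
  c_2 = 3 = 0·3^0 + 1·3^1
  c_3 = 10 = 1·3^0 + 0·3^1 + 1·3^2
  c_4 = 21 = 0·3^0 + 1·3^1 + 2·3^2
λ_0 = (0, 0, 1, 0)
λ_1 = (1, 1, 0, 1)
λ_2 = (0, 0, 1, 2)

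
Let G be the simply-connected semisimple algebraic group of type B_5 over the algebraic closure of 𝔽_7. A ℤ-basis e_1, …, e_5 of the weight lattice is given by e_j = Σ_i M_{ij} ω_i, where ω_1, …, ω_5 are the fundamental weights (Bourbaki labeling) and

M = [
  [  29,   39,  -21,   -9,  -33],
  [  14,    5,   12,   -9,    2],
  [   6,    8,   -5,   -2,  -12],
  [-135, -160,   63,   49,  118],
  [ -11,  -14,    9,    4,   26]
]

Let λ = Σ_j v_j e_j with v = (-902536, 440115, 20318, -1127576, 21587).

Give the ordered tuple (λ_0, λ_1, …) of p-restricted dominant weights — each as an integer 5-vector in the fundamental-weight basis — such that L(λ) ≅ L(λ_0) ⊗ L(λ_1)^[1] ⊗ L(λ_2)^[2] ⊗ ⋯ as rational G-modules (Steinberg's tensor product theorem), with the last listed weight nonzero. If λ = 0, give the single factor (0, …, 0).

Change of basis e → ω: c = M·v where v = (-902536, 440115, 20318, -1127576, 21587):
  c_1 = (29)·(-902536) + 39·440115 + (-21)·(20318) + (-9)·(-1127576) + (-33)·(21587) = 76
  c_2 = (14)·(-902536) + 5·440115 + 12·20318 + (-9)·(-1127576) + 2·21587 = 245
  c_3 = (6)·(-902536) + 8·440115 + (-5)·(20318) + (-2)·(-1127576) + (-12)·(21587) = 222
  c_4 = (-135)·(-902536) + (-160)·(440115) + 63·20318 + (49)·(-1127576) + 118·21587 = 36
  c_5 = (-11)·(-902536) + (-14)·(440115) + 9·20318 + (4)·(-1127576) + 26·21587 = 106
Expand coordinatewise in base 7:
  c_1 = 76 = 6·7^0 + 3·7^1 + 1·7^2
  c_2 = 245 = 0·7^0 + 0·7^1 + 5·7^2
  c_3 = 222 = 5·7^0 + 3·7^1 + 4·7^2
  c_4 = 36 = 1·7^0 + 5·7^1
  c_5 = 106 = 1·7^0 + 1·7^1 + 2·7^2
p-restricted factor λ_0 = (6, 0, 5, 1, 1)
p-restricted factor λ_1 = (3, 0, 3, 5, 1)
p-restricted factor λ_2 = (1, 5, 4, 0, 2)

((6, 0, 5, 1, 1), (3, 0, 3, 5, 1), (1, 5, 4, 0, 2))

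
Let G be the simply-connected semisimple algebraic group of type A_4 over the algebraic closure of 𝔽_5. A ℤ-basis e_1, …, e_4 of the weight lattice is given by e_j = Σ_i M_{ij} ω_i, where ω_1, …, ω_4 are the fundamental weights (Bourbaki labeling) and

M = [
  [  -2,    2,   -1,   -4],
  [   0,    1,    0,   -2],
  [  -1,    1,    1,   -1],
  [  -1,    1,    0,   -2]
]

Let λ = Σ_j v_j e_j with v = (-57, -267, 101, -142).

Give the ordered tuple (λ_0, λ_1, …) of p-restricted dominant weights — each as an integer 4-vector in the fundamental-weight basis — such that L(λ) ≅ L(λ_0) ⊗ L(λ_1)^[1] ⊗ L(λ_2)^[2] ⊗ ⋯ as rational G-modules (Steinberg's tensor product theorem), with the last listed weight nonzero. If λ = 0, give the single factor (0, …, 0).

((2, 2, 3, 4), (4, 3, 1, 4), (1, 0, 1, 2))

Change of basis e → ω: c = M·v where v = (-57, -267, 101, -142):
  c_1 = (-2)·(-57) + (2)·(-267) + (-1)·(101) + (-4)·(-142) = 47
  c_2 = (0)·(-57) + (1)·(-267) + (0)·(101) + (-2)·(-142) = 17
  c_3 = (-1)·(-57) + (1)·(-267) + (1)·(101) + (-1)·(-142) = 33
  c_4 = (-1)·(-57) + (1)·(-267) + (0)·(101) + (-2)·(-142) = 74
p = 5; digits c_i = Σ_j d_{ij}·5^j, 0 ≤ d_{ij} < 5:
  c_1 = 47 = 2·5^0 + 4·5^1 + 1·5^2
  c_2 = 17 = 2·5^0 + 3·5^1
  c_3 = 33 = 3·5^0 + 1·5^1 + 1·5^2
  c_4 = 74 = 4·5^0 + 4·5^1 + 2·5^2
λ_0 = (2, 2, 3, 4)
λ_1 = (4, 3, 1, 4)
λ_2 = (1, 0, 1, 2)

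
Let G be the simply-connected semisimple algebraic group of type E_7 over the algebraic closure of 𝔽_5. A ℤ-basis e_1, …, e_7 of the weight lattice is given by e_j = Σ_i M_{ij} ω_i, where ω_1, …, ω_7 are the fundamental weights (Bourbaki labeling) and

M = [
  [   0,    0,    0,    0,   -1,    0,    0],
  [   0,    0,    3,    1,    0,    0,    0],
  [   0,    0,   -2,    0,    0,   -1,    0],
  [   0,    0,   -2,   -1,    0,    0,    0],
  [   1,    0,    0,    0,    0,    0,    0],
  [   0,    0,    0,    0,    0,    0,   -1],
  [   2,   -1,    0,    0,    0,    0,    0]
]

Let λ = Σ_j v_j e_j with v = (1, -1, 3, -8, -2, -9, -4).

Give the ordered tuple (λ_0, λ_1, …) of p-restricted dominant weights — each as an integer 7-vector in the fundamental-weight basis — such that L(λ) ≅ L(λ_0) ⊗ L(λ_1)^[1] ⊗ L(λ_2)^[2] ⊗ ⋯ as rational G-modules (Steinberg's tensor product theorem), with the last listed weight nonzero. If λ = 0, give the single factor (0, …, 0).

((2, 1, 3, 2, 1, 4, 3),)

Change of basis e → ω: c = M·v where v = (1, -1, 3, -8, -2, -9, -4):
  c_1 = 0*1 + 0*-1 + 0*3 + 0*-8 + -1*-2 + 0*-9 + 0*-4 = 2
  c_2 = 0*1 + 0*-1 + 3*3 + 1*-8 + 0*-2 + 0*-9 + 0*-4 = 1
  c_3 = 0*1 + 0*-1 + -2*3 + 0*-8 + 0*-2 + -1*-9 + 0*-4 = 3
  c_4 = 0*1 + 0*-1 + -2*3 + -1*-8 + 0*-2 + 0*-9 + 0*-4 = 2
  c_5 = 1*1 + 0*-1 + 0*3 + 0*-8 + 0*-2 + 0*-9 + 0*-4 = 1
  c_6 = 0*1 + 0*-1 + 0*3 + 0*-8 + 0*-2 + 0*-9 + -1*-4 = 4
  c_7 = 2*1 + -1*-1 + 0*3 + 0*-8 + 0*-2 + 0*-9 + 0*-4 = 3
Writing each c_i in base p = 5:
  c_1 = 2 = 2·5^0
  c_2 = 1 = 1·5^0
  c_3 = 3 = 3·5^0
  c_4 = 2 = 2·5^0
  c_5 = 1 = 1·5^0
  c_6 = 4 = 4·5^0
  c_7 = 3 = 3·5^0
Factor λ_0 = (2, 1, 3, 2, 1, 4, 3)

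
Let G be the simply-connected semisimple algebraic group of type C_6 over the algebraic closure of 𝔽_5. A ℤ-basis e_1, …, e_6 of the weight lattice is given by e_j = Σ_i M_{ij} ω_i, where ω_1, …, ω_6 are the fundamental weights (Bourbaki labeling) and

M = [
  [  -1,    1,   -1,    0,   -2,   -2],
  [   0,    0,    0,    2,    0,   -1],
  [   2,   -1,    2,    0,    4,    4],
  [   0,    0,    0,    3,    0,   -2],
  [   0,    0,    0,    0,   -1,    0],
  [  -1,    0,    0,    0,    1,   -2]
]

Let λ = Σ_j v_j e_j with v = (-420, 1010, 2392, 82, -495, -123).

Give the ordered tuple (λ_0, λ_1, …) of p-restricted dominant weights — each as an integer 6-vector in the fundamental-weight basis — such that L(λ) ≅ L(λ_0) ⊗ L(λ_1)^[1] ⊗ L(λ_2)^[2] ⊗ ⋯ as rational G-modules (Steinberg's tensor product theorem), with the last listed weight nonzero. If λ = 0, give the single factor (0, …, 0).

ω-coordinates c = M·v, v = (-420, 1010, 2392, 82, -495, -123):
  c_1 = (-1)·(-420) + 1·1010 + (-1)·(2392) + 0·82 + (-2)·(-495) + (-2)·(-123) = 274
  c_2 = (0)·(-420) + 0·1010 + 0·2392 + 2·82 + (0)·(-495) + (-1)·(-123) = 287
  c_3 = (2)·(-420) + (-1)·(1010) + 2·2392 + 0·82 + (4)·(-495) + (4)·(-123) = 462
  c_4 = (0)·(-420) + 0·1010 + 0·2392 + 3·82 + (0)·(-495) + (-2)·(-123) = 492
  c_5 = (0)·(-420) + 0·1010 + 0·2392 + 0·82 + (-1)·(-495) + (0)·(-123) = 495
  c_6 = (-1)·(-420) + 0·1010 + 0·2392 + 0·82 + (1)·(-495) + (-2)·(-123) = 171
Base-5 expansion of each c_i:
  c_1 = 274 = 4·5^0 + 4·5^1 + 0·5^2 + 2·5^3
  c_2 = 287 = 2·5^0 + 2·5^1 + 1·5^2 + 2·5^3
  c_3 = 462 = 2·5^0 + 2·5^1 + 3·5^2 + 3·5^3
  c_4 = 492 = 2·5^0 + 3·5^1 + 4·5^2 + 3·5^3
  c_5 = 495 = 0·5^0 + 4·5^1 + 4·5^2 + 3·5^3
  c_6 = 171 = 1·5^0 + 4·5^1 + 1·5^2 + 1·5^3
Factor λ_0 = (4, 2, 2, 2, 0, 1)
Factor λ_1 = (4, 2, 2, 3, 4, 4)
Factor λ_2 = (0, 1, 3, 4, 4, 1)
Factor λ_3 = (2, 2, 3, 3, 3, 1)

((4, 2, 2, 2, 0, 1), (4, 2, 2, 3, 4, 4), (0, 1, 3, 4, 4, 1), (2, 2, 3, 3, 3, 1))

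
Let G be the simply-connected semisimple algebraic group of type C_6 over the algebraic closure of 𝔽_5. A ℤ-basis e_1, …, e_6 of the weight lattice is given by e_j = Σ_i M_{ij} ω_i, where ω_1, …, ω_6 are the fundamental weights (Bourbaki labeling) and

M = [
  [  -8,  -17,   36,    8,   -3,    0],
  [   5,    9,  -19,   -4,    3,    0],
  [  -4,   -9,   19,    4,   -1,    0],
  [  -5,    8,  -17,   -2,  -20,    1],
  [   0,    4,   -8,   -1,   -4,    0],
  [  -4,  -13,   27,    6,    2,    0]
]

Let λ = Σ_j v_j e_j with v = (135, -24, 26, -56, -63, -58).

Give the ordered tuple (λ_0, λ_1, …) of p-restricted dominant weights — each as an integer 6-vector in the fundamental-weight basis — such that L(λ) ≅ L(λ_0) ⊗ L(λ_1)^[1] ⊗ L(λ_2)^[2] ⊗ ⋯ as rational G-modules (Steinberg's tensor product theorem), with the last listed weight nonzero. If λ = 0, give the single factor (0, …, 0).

ω-coordinates c = M·v, v = (135, -24, 26, -56, -63, -58):
  c_1 = -8*135 + -17*-24 + 36*26 + 8*-56 + -3*-63 + 0*-58 = 5
  c_2 = 5*135 + 9*-24 + -19*26 + -4*-56 + 3*-63 + 0*-58 = 0
  c_3 = -4*135 + -9*-24 + 19*26 + 4*-56 + -1*-63 + 0*-58 = 9
  c_4 = -5*135 + 8*-24 + -17*26 + -2*-56 + -20*-63 + 1*-58 = 5
  c_5 = 0*135 + 4*-24 + -8*26 + -1*-56 + -4*-63 + 0*-58 = 4
  c_6 = -4*135 + -13*-24 + 27*26 + 6*-56 + 2*-63 + 0*-58 = 12
Expand coordinatewise in base 5:
  c_1 = 5 = 0·5^0 + 1·5^1
  c_2 = 0
  c_3 = 9 = 4·5^0 + 1·5^1
  c_4 = 5 = 0·5^0 + 1·5^1
  c_5 = 4 = 4·5^0
  c_6 = 12 = 2·5^0 + 2·5^1
λ_0 = (0, 0, 4, 0, 4, 2)
λ_1 = (1, 0, 1, 1, 0, 2)

((0, 0, 4, 0, 4, 2), (1, 0, 1, 1, 0, 2))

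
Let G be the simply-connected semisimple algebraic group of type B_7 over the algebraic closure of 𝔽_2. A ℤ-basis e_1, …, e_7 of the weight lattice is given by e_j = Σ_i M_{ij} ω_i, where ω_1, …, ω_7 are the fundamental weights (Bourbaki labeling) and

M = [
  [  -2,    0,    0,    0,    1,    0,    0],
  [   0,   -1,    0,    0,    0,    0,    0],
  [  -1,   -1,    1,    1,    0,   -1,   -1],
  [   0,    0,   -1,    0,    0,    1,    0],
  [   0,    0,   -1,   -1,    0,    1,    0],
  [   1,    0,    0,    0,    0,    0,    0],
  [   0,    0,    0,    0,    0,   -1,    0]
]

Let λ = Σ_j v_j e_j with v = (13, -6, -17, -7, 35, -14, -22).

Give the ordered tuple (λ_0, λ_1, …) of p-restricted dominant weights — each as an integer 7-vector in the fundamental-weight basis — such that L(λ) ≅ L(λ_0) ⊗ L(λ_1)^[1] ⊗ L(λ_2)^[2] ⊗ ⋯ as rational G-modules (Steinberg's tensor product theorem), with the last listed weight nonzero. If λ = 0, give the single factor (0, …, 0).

Compute c_i = Σ_j M_{ij} v_j with v = (13, -6, -17, -7, 35, -14, -22):
  c_1 = (-2)·(13) + (0)·(-6) + (0)·(-17) + (0)·(-7) + 1·35 + (0)·(-14) + (0)·(-22) = 9
  c_2 = 0·13 + (-1)·(-6) + (0)·(-17) + (0)·(-7) + 0·35 + (0)·(-14) + (0)·(-22) = 6
  c_3 = (-1)·(13) + (-1)·(-6) + (1)·(-17) + (1)·(-7) + 0·35 + (-1)·(-14) + (-1)·(-22) = 5
  c_4 = 0·13 + (0)·(-6) + (-1)·(-17) + (0)·(-7) + 0·35 + (1)·(-14) + (0)·(-22) = 3
  c_5 = 0·13 + (0)·(-6) + (-1)·(-17) + (-1)·(-7) + 0·35 + (1)·(-14) + (0)·(-22) = 10
  c_6 = 1·13 + (0)·(-6) + (0)·(-17) + (0)·(-7) + 0·35 + (0)·(-14) + (0)·(-22) = 13
  c_7 = 0·13 + (0)·(-6) + (0)·(-17) + (0)·(-7) + 0·35 + (-1)·(-14) + (0)·(-22) = 14
Base-2 expansion of each c_i:
  c_1 = 9 = 1·2^0 + 0·2^1 + 0·2^2 + 1·2^3
  c_2 = 6 = 0·2^0 + 1·2^1 + 1·2^2
  c_3 = 5 = 1·2^0 + 0·2^1 + 1·2^2
  c_4 = 3 = 1·2^0 + 1·2^1
  c_5 = 10 = 0·2^0 + 1·2^1 + 0·2^2 + 1·2^3
  c_6 = 13 = 1·2^0 + 0·2^1 + 1·2^2 + 1·2^3
  c_7 = 14 = 0·2^0 + 1·2^1 + 1·2^2 + 1·2^3
p-restricted factor λ_0 = (1, 0, 1, 1, 0, 1, 0)
p-restricted factor λ_1 = (0, 1, 0, 1, 1, 0, 1)
p-restricted factor λ_2 = (0, 1, 1, 0, 0, 1, 1)
p-restricted factor λ_3 = (1, 0, 0, 0, 1, 1, 1)

((1, 0, 1, 1, 0, 1, 0), (0, 1, 0, 1, 1, 0, 1), (0, 1, 1, 0, 0, 1, 1), (1, 0, 0, 0, 1, 1, 1))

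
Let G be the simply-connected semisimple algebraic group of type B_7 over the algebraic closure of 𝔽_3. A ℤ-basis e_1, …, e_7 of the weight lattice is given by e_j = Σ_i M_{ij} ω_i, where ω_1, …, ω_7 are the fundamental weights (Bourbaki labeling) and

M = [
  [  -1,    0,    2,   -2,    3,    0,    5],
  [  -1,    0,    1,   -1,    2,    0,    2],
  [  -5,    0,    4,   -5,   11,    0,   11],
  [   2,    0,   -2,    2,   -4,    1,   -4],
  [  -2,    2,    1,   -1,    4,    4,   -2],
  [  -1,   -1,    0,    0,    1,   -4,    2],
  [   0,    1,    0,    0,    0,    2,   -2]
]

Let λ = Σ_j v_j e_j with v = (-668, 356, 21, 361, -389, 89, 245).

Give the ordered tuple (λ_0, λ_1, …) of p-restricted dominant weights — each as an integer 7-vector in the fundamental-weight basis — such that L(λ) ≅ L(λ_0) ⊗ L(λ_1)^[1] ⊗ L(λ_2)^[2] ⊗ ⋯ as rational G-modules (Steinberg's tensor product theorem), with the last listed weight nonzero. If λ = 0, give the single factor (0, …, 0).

In the fundamental-weight basis, λ has coordinates c = M·v (v = (-668, 356, 21, 361, -389, 89, 245)):
  c_1 = (-1)·(-668) + 0·356 + 2·21 + (-2)·(361) + (3)·(-389) + 0·89 + 5·245 = 46
  c_2 = (-1)·(-668) + 0·356 + 1·21 + (-1)·(361) + (2)·(-389) + 0·89 + 2·245 = 40
  c_3 = (-5)·(-668) + 0·356 + 4·21 + (-5)·(361) + (11)·(-389) + 0·89 + 11·245 = 35
  c_4 = (2)·(-668) + 0·356 + (-2)·(21) + 2·361 + (-4)·(-389) + 1·89 + (-4)·(245) = 9
  c_5 = (-2)·(-668) + 2·356 + 1·21 + (-1)·(361) + (4)·(-389) + 4·89 + (-2)·(245) = 18
  c_6 = (-1)·(-668) + (-1)·(356) + 0·21 + 0·361 + (1)·(-389) + (-4)·(89) + 2·245 = 57
  c_7 = (0)·(-668) + 1·356 + 0·21 + 0·361 + (0)·(-389) + 2·89 + (-2)·(245) = 44
p = 3; digits c_i = Σ_j d_{ij}·3^j, 0 ≤ d_{ij} < 3:
  c_1 = 46 = 1·3^0 + 0·3^1 + 2·3^2 + 1·3^3
  c_2 = 40 = 1·3^0 + 1·3^1 + 1·3^2 + 1·3^3
  c_3 = 35 = 2·3^0 + 2·3^1 + 0·3^2 + 1·3^3
  c_4 = 9 = 0·3^0 + 0·3^1 + 1·3^2
  c_5 = 18 = 0·3^0 + 0·3^1 + 2·3^2
  c_6 = 57 = 0·3^0 + 1·3^1 + 0·3^2 + 2·3^3
  c_7 = 44 = 2·3^0 + 2·3^1 + 1·3^2 + 1·3^3
p-restricted factor λ_0 = (1, 1, 2, 0, 0, 0, 2)
p-restricted factor λ_1 = (0, 1, 2, 0, 0, 1, 2)
p-restricted factor λ_2 = (2, 1, 0, 1, 2, 0, 1)
p-restricted factor λ_3 = (1, 1, 1, 0, 0, 2, 1)

((1, 1, 2, 0, 0, 0, 2), (0, 1, 2, 0, 0, 1, 2), (2, 1, 0, 1, 2, 0, 1), (1, 1, 1, 0, 0, 2, 1))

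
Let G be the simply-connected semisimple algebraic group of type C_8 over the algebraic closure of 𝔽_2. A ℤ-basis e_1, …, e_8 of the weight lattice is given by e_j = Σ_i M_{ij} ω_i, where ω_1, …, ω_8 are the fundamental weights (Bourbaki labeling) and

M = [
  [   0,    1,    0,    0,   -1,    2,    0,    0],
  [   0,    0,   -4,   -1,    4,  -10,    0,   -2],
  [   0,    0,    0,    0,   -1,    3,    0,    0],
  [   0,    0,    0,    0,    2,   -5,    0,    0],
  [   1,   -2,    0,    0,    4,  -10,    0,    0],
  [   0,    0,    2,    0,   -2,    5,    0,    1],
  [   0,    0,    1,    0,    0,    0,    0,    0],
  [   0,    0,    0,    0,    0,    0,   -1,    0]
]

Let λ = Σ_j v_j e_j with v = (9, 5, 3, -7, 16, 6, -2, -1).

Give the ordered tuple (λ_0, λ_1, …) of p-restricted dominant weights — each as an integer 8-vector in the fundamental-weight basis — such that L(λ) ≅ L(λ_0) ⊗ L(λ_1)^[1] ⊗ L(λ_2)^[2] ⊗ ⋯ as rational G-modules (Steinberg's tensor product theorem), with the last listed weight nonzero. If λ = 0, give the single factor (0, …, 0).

Compute c_i = Σ_j M_{ij} v_j with v = (9, 5, 3, -7, 16, 6, -2, -1):
  c_1 = 0·9 + 1·5 + 0·3 + (0)·(-7) + (-1)·(16) + 2·6 + (0)·(-2) + (0)·(-1) = 1
  c_2 = 0·9 + 0·5 + (-4)·(3) + (-1)·(-7) + 4·16 + (-10)·(6) + (0)·(-2) + (-2)·(-1) = 1
  c_3 = 0·9 + 0·5 + 0·3 + (0)·(-7) + (-1)·(16) + 3·6 + (0)·(-2) + (0)·(-1) = 2
  c_4 = 0·9 + 0·5 + 0·3 + (0)·(-7) + 2·16 + (-5)·(6) + (0)·(-2) + (0)·(-1) = 2
  c_5 = 1·9 + (-2)·(5) + 0·3 + (0)·(-7) + 4·16 + (-10)·(6) + (0)·(-2) + (0)·(-1) = 3
  c_6 = 0·9 + 0·5 + 2·3 + (0)·(-7) + (-2)·(16) + 5·6 + (0)·(-2) + (1)·(-1) = 3
  c_7 = 0·9 + 0·5 + 1·3 + (0)·(-7) + 0·16 + 0·6 + (0)·(-2) + (0)·(-1) = 3
  c_8 = 0·9 + 0·5 + 0·3 + (0)·(-7) + 0·16 + 0·6 + (-1)·(-2) + (0)·(-1) = 2
p = 2; digits c_i = Σ_j d_{ij}·2^j, 0 ≤ d_{ij} < 2:
  c_1 = 1 = 1·2^0
  c_2 = 1 = 1·2^0
  c_3 = 2 = 0·2^0 + 1·2^1
  c_4 = 2 = 0·2^0 + 1·2^1
  c_5 = 3 = 1·2^0 + 1·2^1
  c_6 = 3 = 1·2^0 + 1·2^1
  c_7 = 3 = 1·2^0 + 1·2^1
  c_8 = 2 = 0·2^0 + 1·2^1
Factor λ_0 = (1, 1, 0, 0, 1, 1, 1, 0)
Factor λ_1 = (0, 0, 1, 1, 1, 1, 1, 1)

((1, 1, 0, 0, 1, 1, 1, 0), (0, 0, 1, 1, 1, 1, 1, 1))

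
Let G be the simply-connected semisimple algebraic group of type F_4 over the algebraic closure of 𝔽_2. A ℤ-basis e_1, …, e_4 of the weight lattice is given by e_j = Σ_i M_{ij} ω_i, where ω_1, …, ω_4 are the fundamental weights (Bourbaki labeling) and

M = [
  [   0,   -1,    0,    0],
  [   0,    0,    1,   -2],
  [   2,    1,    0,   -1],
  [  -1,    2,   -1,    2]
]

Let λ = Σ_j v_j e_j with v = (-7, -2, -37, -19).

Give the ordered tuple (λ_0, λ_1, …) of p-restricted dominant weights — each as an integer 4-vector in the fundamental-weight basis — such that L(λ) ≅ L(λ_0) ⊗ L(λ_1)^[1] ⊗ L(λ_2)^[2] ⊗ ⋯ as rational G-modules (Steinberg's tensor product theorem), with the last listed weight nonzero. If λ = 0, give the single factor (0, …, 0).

Change of basis e → ω: c = M·v where v = (-7, -2, -37, -19):
  c_1 = (0)·(-7) + (-1)·(-2) + (0)·(-37) + (0)·(-19) = 2
  c_2 = (0)·(-7) + (0)·(-2) + (1)·(-37) + (-2)·(-19) = 1
  c_3 = (2)·(-7) + (1)·(-2) + (0)·(-37) + (-1)·(-19) = 3
  c_4 = (-1)·(-7) + (2)·(-2) + (-1)·(-37) + (2)·(-19) = 2
Base-2 expansion of each c_i:
  c_1 = 2 = 0·2^0 + 1·2^1
  c_2 = 1 = 1·2^0
  c_3 = 3 = 1·2^0 + 1·2^1
  c_4 = 2 = 0·2^0 + 1·2^1
p-restricted factor λ_0 = (0, 1, 1, 0)
p-restricted factor λ_1 = (1, 0, 1, 1)

((0, 1, 1, 0), (1, 0, 1, 1))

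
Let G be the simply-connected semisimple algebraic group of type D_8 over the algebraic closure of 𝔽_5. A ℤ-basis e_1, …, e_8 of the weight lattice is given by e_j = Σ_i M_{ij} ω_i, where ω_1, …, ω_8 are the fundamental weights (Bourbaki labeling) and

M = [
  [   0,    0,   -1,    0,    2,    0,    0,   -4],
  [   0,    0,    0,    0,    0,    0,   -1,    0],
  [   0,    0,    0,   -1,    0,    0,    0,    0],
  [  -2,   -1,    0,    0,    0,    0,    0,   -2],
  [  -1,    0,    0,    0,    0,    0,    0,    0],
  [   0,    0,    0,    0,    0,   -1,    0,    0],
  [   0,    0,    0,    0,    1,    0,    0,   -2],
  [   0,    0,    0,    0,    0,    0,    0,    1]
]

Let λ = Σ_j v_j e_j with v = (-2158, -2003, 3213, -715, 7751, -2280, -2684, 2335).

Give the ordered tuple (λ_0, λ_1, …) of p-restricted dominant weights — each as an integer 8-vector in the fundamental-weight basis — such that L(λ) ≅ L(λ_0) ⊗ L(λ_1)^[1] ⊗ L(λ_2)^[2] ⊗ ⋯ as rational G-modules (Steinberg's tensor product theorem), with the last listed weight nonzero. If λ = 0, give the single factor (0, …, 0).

ω-coordinates c = M·v, v = (-2158, -2003, 3213, -715, 7751, -2280, -2684, 2335):
  c_1 = 0*-2158 + 0*-2003 + -1*3213 + 0*-715 + 2*7751 + 0*-2280 + 0*-2684 + -4*2335 = 2949
  c_2 = 0*-2158 + 0*-2003 + 0*3213 + 0*-715 + 0*7751 + 0*-2280 + -1*-2684 + 0*2335 = 2684
  c_3 = 0*-2158 + 0*-2003 + 0*3213 + -1*-715 + 0*7751 + 0*-2280 + 0*-2684 + 0*2335 = 715
  c_4 = -2*-2158 + -1*-2003 + 0*3213 + 0*-715 + 0*7751 + 0*-2280 + 0*-2684 + -2*2335 = 1649
  c_5 = -1*-2158 + 0*-2003 + 0*3213 + 0*-715 + 0*7751 + 0*-2280 + 0*-2684 + 0*2335 = 2158
  c_6 = 0*-2158 + 0*-2003 + 0*3213 + 0*-715 + 0*7751 + -1*-2280 + 0*-2684 + 0*2335 = 2280
  c_7 = 0*-2158 + 0*-2003 + 0*3213 + 0*-715 + 1*7751 + 0*-2280 + 0*-2684 + -2*2335 = 3081
  c_8 = 0*-2158 + 0*-2003 + 0*3213 + 0*-715 + 0*7751 + 0*-2280 + 0*-2684 + 1*2335 = 2335
Expand coordinatewise in base 5:
  c_1 = 2949 = 4·5^0 + 4·5^1 + 2·5^2 + 3·5^3 + 4·5^4
  c_2 = 2684 = 4·5^0 + 1·5^1 + 2·5^2 + 1·5^3 + 4·5^4
  c_3 = 715 = 0·5^0 + 3·5^1 + 3·5^2 + 0·5^3 + 1·5^4
  c_4 = 1649 = 4·5^0 + 4·5^1 + 0·5^2 + 3·5^3 + 2·5^4
  c_5 = 2158 = 3·5^0 + 1·5^1 + 1·5^2 + 2·5^3 + 3·5^4
  c_6 = 2280 = 0·5^0 + 1·5^1 + 1·5^2 + 3·5^3 + 3·5^4
  c_7 = 3081 = 1·5^0 + 1·5^1 + 3·5^2 + 4·5^3 + 4·5^4
  c_8 = 2335 = 0·5^0 + 2·5^1 + 3·5^2 + 3·5^3 + 3·5^4
p-restricted factor λ_0 = (4, 4, 0, 4, 3, 0, 1, 0)
p-restricted factor λ_1 = (4, 1, 3, 4, 1, 1, 1, 2)
p-restricted factor λ_2 = (2, 2, 3, 0, 1, 1, 3, 3)
p-restricted factor λ_3 = (3, 1, 0, 3, 2, 3, 4, 3)
p-restricted factor λ_4 = (4, 4, 1, 2, 3, 3, 4, 3)

((4, 4, 0, 4, 3, 0, 1, 0), (4, 1, 3, 4, 1, 1, 1, 2), (2, 2, 3, 0, 1, 1, 3, 3), (3, 1, 0, 3, 2, 3, 4, 3), (4, 4, 1, 2, 3, 3, 4, 3))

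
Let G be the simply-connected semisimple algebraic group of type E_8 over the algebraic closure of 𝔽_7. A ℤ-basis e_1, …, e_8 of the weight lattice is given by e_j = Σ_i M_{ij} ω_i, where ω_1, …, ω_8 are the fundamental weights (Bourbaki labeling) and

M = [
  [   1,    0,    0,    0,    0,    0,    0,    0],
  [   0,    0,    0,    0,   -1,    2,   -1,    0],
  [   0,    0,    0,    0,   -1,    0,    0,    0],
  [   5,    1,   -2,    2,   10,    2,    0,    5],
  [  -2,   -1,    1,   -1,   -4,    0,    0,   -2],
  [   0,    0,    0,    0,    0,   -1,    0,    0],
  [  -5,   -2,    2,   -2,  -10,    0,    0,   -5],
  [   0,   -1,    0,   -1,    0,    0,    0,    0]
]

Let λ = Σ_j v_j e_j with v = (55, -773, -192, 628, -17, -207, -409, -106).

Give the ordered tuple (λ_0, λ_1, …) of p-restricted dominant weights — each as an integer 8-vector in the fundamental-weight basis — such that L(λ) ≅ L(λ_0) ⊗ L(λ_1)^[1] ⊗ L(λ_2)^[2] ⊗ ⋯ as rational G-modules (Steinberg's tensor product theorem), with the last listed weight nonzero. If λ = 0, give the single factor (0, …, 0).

((6, 5, 3, 0, 4, 4, 2, 5), (0, 1, 2, 4, 3, 1, 5, 6), (1, 0, 0, 0, 2, 4, 6, 2))

Change of basis e → ω: c = M·v where v = (55, -773, -192, 628, -17, -207, -409, -106):
  c_1 = (1)·(55) + (0)·(-773) + (0)·(-192) + (0)·(628) + (0)·(-17) + (0)·(-207) + (0)·(-409) + (0)·(-106) = 55
  c_2 = (0)·(55) + (0)·(-773) + (0)·(-192) + (0)·(628) + (-1)·(-17) + (2)·(-207) + (-1)·(-409) + (0)·(-106) = 12
  c_3 = (0)·(55) + (0)·(-773) + (0)·(-192) + (0)·(628) + (-1)·(-17) + (0)·(-207) + (0)·(-409) + (0)·(-106) = 17
  c_4 = (5)·(55) + (1)·(-773) + (-2)·(-192) + (2)·(628) + (10)·(-17) + (2)·(-207) + (0)·(-409) + (5)·(-106) = 28
  c_5 = (-2)·(55) + (-1)·(-773) + (1)·(-192) + (-1)·(628) + (-4)·(-17) + (0)·(-207) + (0)·(-409) + (-2)·(-106) = 123
  c_6 = (0)·(55) + (0)·(-773) + (0)·(-192) + (0)·(628) + (0)·(-17) + (-1)·(-207) + (0)·(-409) + (0)·(-106) = 207
  c_7 = (-5)·(55) + (-2)·(-773) + (2)·(-192) + (-2)·(628) + (-10)·(-17) + (0)·(-207) + (0)·(-409) + (-5)·(-106) = 331
  c_8 = (0)·(55) + (-1)·(-773) + (0)·(-192) + (-1)·(628) + (0)·(-17) + (0)·(-207) + (0)·(-409) + (0)·(-106) = 145
Base-7 expansion of each c_i:
  c_1 = 55 = 6·7^0 + 0·7^1 + 1·7^2
  c_2 = 12 = 5·7^0 + 1·7^1
  c_3 = 17 = 3·7^0 + 2·7^1
  c_4 = 28 = 0·7^0 + 4·7^1
  c_5 = 123 = 4·7^0 + 3·7^1 + 2·7^2
  c_6 = 207 = 4·7^0 + 1·7^1 + 4·7^2
  c_7 = 331 = 2·7^0 + 5·7^1 + 6·7^2
  c_8 = 145 = 5·7^0 + 6·7^1 + 2·7^2
λ_0 = (6, 5, 3, 0, 4, 4, 2, 5)
λ_1 = (0, 1, 2, 4, 3, 1, 5, 6)
λ_2 = (1, 0, 0, 0, 2, 4, 6, 2)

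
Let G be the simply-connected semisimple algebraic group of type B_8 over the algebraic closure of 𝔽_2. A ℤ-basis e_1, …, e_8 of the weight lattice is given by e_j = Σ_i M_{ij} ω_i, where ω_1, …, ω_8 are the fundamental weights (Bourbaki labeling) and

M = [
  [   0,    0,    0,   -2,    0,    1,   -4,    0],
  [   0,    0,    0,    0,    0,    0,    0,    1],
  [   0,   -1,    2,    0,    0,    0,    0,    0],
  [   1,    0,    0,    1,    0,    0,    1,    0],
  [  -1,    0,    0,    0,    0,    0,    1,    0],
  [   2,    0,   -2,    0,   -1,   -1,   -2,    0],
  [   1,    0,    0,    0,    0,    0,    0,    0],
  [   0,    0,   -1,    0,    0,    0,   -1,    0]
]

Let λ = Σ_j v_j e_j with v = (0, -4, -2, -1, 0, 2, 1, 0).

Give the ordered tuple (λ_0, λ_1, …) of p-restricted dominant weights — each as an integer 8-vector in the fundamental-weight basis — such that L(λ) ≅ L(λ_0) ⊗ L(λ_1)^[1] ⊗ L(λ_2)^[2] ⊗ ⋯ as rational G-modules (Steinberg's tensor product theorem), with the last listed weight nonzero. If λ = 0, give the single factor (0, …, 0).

Converting to the ω-basis (c_i = row i of M dotted with v = (0, -4, -2, -1, 0, 2, 1, 0)):
  c_1 = 0·0 + (0)·(-4) + (0)·(-2) + (-2)·(-1) + 0·0 + 1·2 + (-4)·(1) + 0·0 = 0
  c_2 = 0·0 + (0)·(-4) + (0)·(-2) + (0)·(-1) + 0·0 + 0·2 + 0·1 + 1·0 = 0
  c_3 = 0·0 + (-1)·(-4) + (2)·(-2) + (0)·(-1) + 0·0 + 0·2 + 0·1 + 0·0 = 0
  c_4 = 1·0 + (0)·(-4) + (0)·(-2) + (1)·(-1) + 0·0 + 0·2 + 1·1 + 0·0 = 0
  c_5 = (-1)·(0) + (0)·(-4) + (0)·(-2) + (0)·(-1) + 0·0 + 0·2 + 1·1 + 0·0 = 1
  c_6 = 2·0 + (0)·(-4) + (-2)·(-2) + (0)·(-1) + (-1)·(0) + (-1)·(2) + (-2)·(1) + 0·0 = 0
  c_7 = 1·0 + (0)·(-4) + (0)·(-2) + (0)·(-1) + 0·0 + 0·2 + 0·1 + 0·0 = 0
  c_8 = 0·0 + (0)·(-4) + (-1)·(-2) + (0)·(-1) + 0·0 + 0·2 + (-1)·(1) + 0·0 = 1
p = 2; digits c_i = Σ_j d_{ij}·2^j, 0 ≤ d_{ij} < 2:
  c_1 = 0
  c_2 = 0
  c_3 = 0
  c_4 = 0
  c_5 = 1 = 1·2^0
  c_6 = 0
  c_7 = 0
  c_8 = 1 = 1·2^0
λ_0 = (0, 0, 0, 0, 1, 0, 0, 1)

((0, 0, 0, 0, 1, 0, 0, 1),)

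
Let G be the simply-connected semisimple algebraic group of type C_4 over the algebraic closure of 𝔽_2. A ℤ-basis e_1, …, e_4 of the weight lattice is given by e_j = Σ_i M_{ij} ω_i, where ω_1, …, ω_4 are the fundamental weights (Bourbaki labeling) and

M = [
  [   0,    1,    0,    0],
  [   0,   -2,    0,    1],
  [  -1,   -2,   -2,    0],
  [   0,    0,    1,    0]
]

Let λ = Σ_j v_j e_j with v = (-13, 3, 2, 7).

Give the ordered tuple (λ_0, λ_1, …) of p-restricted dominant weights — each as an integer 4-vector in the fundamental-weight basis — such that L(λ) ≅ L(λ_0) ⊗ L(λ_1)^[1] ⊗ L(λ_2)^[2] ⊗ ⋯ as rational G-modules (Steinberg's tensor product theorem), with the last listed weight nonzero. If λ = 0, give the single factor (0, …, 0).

Compute c_i = Σ_j M_{ij} v_j with v = (-13, 3, 2, 7):
  c_1 = (0)·(-13) + 1·3 + 0·2 + 0·7 = 3
  c_2 = (0)·(-13) + (-2)·(3) + 0·2 + 1·7 = 1
  c_3 = (-1)·(-13) + (-2)·(3) + (-2)·(2) + 0·7 = 3
  c_4 = (0)·(-13) + 0·3 + 1·2 + 0·7 = 2
Base-2 expansion of each c_i:
  c_1 = 3 = 1·2^0 + 1·2^1
  c_2 = 1 = 1·2^0
  c_3 = 3 = 1·2^0 + 1·2^1
  c_4 = 2 = 0·2^0 + 1·2^1
Factor λ_0 = (1, 1, 1, 0)
Factor λ_1 = (1, 0, 1, 1)

((1, 1, 1, 0), (1, 0, 1, 1))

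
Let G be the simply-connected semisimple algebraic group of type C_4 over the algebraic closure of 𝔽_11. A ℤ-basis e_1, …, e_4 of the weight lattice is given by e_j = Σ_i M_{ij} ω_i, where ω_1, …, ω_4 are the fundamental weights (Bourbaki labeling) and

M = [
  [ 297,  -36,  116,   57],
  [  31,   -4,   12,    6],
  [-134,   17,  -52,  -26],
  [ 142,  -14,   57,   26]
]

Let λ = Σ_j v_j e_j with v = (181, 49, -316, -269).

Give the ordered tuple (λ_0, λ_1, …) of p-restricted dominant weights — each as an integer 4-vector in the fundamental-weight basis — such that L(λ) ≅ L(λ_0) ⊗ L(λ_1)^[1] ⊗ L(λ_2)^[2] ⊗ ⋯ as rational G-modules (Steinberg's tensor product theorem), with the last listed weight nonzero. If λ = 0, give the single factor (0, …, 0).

Change of basis e → ω: c = M·v where v = (181, 49, -316, -269):
  c_1 = 297·181 + (-36)·(49) + (116)·(-316) + (57)·(-269) = 4
  c_2 = 31·181 + (-4)·(49) + (12)·(-316) + (6)·(-269) = 9
  c_3 = (-134)·(181) + 17·49 + (-52)·(-316) + (-26)·(-269) = 5
  c_4 = 142·181 + (-14)·(49) + (57)·(-316) + (26)·(-269) = 10
p = 11; digits c_i = Σ_j d_{ij}·11^j, 0 ≤ d_{ij} < 11:
  c_1 = 4 = 4·11^0
  c_2 = 9 = 9·11^0
  c_3 = 5 = 5·11^0
  c_4 = 10 = 10·11^0
Factor λ_0 = (4, 9, 5, 10)

((4, 9, 5, 10),)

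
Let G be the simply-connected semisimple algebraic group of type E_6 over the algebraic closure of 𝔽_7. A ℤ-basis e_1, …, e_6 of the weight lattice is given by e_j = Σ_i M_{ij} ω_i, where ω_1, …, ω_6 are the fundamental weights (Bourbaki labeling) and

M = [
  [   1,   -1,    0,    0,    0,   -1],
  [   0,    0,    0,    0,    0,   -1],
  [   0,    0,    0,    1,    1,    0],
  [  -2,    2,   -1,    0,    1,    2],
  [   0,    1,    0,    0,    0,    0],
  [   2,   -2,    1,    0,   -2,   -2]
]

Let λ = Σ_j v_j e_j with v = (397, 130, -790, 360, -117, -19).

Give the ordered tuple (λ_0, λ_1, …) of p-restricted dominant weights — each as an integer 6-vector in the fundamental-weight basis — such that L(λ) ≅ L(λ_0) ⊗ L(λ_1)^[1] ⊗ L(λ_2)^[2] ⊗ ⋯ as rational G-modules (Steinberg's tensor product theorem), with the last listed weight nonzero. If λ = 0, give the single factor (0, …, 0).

Change of basis e → ω: c = M·v where v = (397, 130, -790, 360, -117, -19):
  c_1 = 1*397 + -1*130 + 0*-790 + 0*360 + 0*-117 + -1*-19 = 286
  c_2 = 0*397 + 0*130 + 0*-790 + 0*360 + 0*-117 + -1*-19 = 19
  c_3 = 0*397 + 0*130 + 0*-790 + 1*360 + 1*-117 + 0*-19 = 243
  c_4 = -2*397 + 2*130 + -1*-790 + 0*360 + 1*-117 + 2*-19 = 101
  c_5 = 0*397 + 1*130 + 0*-790 + 0*360 + 0*-117 + 0*-19 = 130
  c_6 = 2*397 + -2*130 + 1*-790 + 0*360 + -2*-117 + -2*-19 = 16
p = 7; digits c_i = Σ_j d_{ij}·7^j, 0 ≤ d_{ij} < 7:
  c_1 = 286 = 6·7^0 + 5·7^1 + 5·7^2
  c_2 = 19 = 5·7^0 + 2·7^1
  c_3 = 243 = 5·7^0 + 6·7^1 + 4·7^2
  c_4 = 101 = 3·7^0 + 0·7^1 + 2·7^2
  c_5 = 130 = 4·7^0 + 4·7^1 + 2·7^2
  c_6 = 16 = 2·7^0 + 2·7^1
p-restricted factor λ_0 = (6, 5, 5, 3, 4, 2)
p-restricted factor λ_1 = (5, 2, 6, 0, 4, 2)
p-restricted factor λ_2 = (5, 0, 4, 2, 2, 0)

((6, 5, 5, 3, 4, 2), (5, 2, 6, 0, 4, 2), (5, 0, 4, 2, 2, 0))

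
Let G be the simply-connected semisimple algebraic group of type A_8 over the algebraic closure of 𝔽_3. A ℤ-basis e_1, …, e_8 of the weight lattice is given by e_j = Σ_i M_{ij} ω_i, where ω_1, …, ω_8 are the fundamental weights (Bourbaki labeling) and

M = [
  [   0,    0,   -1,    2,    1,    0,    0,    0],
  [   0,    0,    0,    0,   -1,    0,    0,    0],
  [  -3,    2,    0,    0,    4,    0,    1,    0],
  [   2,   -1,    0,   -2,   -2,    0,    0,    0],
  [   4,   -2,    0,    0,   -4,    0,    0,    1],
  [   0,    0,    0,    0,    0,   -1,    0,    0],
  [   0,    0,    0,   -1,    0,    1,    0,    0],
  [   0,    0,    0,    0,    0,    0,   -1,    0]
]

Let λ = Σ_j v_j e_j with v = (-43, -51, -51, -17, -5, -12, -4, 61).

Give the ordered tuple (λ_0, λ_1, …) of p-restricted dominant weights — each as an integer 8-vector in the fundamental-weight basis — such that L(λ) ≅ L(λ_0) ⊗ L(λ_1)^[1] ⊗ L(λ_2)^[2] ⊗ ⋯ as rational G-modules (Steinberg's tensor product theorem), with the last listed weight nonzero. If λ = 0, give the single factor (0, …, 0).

((0, 2, 0, 0, 2, 0, 2, 1), (1, 1, 1, 0, 0, 1, 1, 1), (1, 0, 0, 1, 1, 1, 0, 0))

ω-coordinates c = M·v, v = (-43, -51, -51, -17, -5, -12, -4, 61):
  c_1 = 0*-43 + 0*-51 + -1*-51 + 2*-17 + 1*-5 + 0*-12 + 0*-4 + 0*61 = 12
  c_2 = 0*-43 + 0*-51 + 0*-51 + 0*-17 + -1*-5 + 0*-12 + 0*-4 + 0*61 = 5
  c_3 = -3*-43 + 2*-51 + 0*-51 + 0*-17 + 4*-5 + 0*-12 + 1*-4 + 0*61 = 3
  c_4 = 2*-43 + -1*-51 + 0*-51 + -2*-17 + -2*-5 + 0*-12 + 0*-4 + 0*61 = 9
  c_5 = 4*-43 + -2*-51 + 0*-51 + 0*-17 + -4*-5 + 0*-12 + 0*-4 + 1*61 = 11
  c_6 = 0*-43 + 0*-51 + 0*-51 + 0*-17 + 0*-5 + -1*-12 + 0*-4 + 0*61 = 12
  c_7 = 0*-43 + 0*-51 + 0*-51 + -1*-17 + 0*-5 + 1*-12 + 0*-4 + 0*61 = 5
  c_8 = 0*-43 + 0*-51 + 0*-51 + 0*-17 + 0*-5 + 0*-12 + -1*-4 + 0*61 = 4
Base-3 expansion of each c_i:
  c_1 = 12 = 0·3^0 + 1·3^1 + 1·3^2
  c_2 = 5 = 2·3^0 + 1·3^1
  c_3 = 3 = 0·3^0 + 1·3^1
  c_4 = 9 = 0·3^0 + 0·3^1 + 1·3^2
  c_5 = 11 = 2·3^0 + 0·3^1 + 1·3^2
  c_6 = 12 = 0·3^0 + 1·3^1 + 1·3^2
  c_7 = 5 = 2·3^0 + 1·3^1
  c_8 = 4 = 1·3^0 + 1·3^1
Factor λ_0 = (0, 2, 0, 0, 2, 0, 2, 1)
Factor λ_1 = (1, 1, 1, 0, 0, 1, 1, 1)
Factor λ_2 = (1, 0, 0, 1, 1, 1, 0, 0)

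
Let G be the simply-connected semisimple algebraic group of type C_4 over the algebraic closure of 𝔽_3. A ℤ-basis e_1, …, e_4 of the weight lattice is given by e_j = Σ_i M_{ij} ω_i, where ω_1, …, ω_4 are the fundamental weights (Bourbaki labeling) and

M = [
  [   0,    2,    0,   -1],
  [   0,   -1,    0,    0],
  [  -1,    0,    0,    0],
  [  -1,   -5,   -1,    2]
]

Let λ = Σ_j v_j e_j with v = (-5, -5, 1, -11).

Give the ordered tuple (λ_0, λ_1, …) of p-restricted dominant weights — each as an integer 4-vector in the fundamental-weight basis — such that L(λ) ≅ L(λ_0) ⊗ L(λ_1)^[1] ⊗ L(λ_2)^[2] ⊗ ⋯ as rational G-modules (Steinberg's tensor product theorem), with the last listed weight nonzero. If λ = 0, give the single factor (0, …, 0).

Change of basis e → ω: c = M·v where v = (-5, -5, 1, -11):
  c_1 = 0*-5 + 2*-5 + 0*1 + -1*-11 = 1
  c_2 = 0*-5 + -1*-5 + 0*1 + 0*-11 = 5
  c_3 = -1*-5 + 0*-5 + 0*1 + 0*-11 = 5
  c_4 = -1*-5 + -5*-5 + -1*1 + 2*-11 = 7
Expand coordinatewise in base 3:
  c_1 = 1 = 1·3^0
  c_2 = 5 = 2·3^0 + 1·3^1
  c_3 = 5 = 2·3^0 + 1·3^1
  c_4 = 7 = 1·3^0 + 2·3^1
Factor λ_0 = (1, 2, 2, 1)
Factor λ_1 = (0, 1, 1, 2)

((1, 2, 2, 1), (0, 1, 1, 2))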